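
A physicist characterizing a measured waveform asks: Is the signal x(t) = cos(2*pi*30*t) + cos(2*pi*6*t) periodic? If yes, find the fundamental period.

f1 = 30 Hz, f2 = 6 Hz
Period T1 = 1/30, T2 = 1/6
Ratio T1/T2 = 6/30, which is rational.
The signal is periodic with fundamental period T = 1/GCD(30,6) = 1/6 s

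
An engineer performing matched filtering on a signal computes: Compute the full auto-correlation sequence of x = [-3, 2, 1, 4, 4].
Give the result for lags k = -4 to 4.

r_xx[k] = sum_m x[m]*x[m+k], indexed from 0, for k = -4 to 4:
  r_xx[-4] = x[4]*x[0] = -12
  r_xx[-3] = x[3]*x[0] + x[4]*x[1] = -4
  r_xx[-2] = x[2]*x[0] + x[3]*x[1] + x[4]*x[2] = 9
  r_xx[-1] = x[1]*x[0] + x[2]*x[1] + x[3]*x[2] + x[4]*x[3] = 16
  r_xx[0] = x[0]*x[0] + x[1]*x[1] + x[2]*x[2] + x[3]*x[3] + x[4]*x[4] = 46
  r_xx[1] = x[0]*x[1] + x[1]*x[2] + x[2]*x[3] + x[3]*x[4] = 16
  r_xx[2] = x[0]*x[2] + x[1]*x[3] + x[2]*x[4] = 9
  r_xx[3] = x[0]*x[3] + x[1]*x[4] = -4
  r_xx[4] = x[0]*x[4] = -12
r_xx = [-12, -4, 9, 16, 46, 16, 9, -4, -12]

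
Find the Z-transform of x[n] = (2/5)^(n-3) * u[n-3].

Time-shifting property: if X(z) = Z{x[n]}, then Z{x[n-d]} = z^(-d) * X(z)
X(z) = z/(z - 2/5) for x[n] = (2/5)^n * u[n]
Z{x[n-3]} = z^(-3) * z/(z - 2/5) = z^(-2)/(z - 2/5)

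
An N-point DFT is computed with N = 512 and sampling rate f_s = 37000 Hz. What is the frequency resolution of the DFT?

DFT frequency resolution = f_s / N
= 37000 / 512 = 4625/64 Hz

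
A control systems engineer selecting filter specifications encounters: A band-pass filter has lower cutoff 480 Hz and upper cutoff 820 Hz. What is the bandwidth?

Bandwidth = f_high - f_low
= 820 Hz - 480 Hz = 340 Hz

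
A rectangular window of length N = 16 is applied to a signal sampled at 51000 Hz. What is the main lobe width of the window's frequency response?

For a rectangular window of length N,
the main lobe width in frequency is 2*f_s/N.
= 2*51000/16 = 6375 Hz
This determines the minimum frequency separation for resolving two sinusoids.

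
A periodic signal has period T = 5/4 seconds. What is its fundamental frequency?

The fundamental frequency is the reciprocal of the period.
f = 1/T = 1/(5/4) = 4/5 Hz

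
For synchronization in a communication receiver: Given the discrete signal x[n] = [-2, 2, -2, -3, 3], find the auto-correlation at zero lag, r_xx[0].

The auto-correlation at zero lag r_xx[0] equals the signal energy.
r_xx[0] = sum of x[n]^2 = (-2)^2 + 2^2 + (-2)^2 + (-3)^2 + 3^2
= 4 + 4 + 4 + 9 + 9 = 30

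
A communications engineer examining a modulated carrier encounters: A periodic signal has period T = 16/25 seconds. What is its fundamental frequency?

The fundamental frequency is the reciprocal of the period.
f = 1/T = 1/(16/25) = 25/16 Hz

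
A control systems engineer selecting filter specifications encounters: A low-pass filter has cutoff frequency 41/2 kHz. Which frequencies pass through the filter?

A low-pass filter passes all frequencies below the cutoff frequency 41/2 kHz and attenuates higher frequencies.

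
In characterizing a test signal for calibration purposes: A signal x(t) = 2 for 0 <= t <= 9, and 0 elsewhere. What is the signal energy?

Energy = integral of |x(t)|^2 dt over the signal duration
= 2^2 * 9 = 4 * 9 = 36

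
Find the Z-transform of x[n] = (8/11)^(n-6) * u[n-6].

Time-shifting property: if X(z) = Z{x[n]}, then Z{x[n-d]} = z^(-d) * X(z)
X(z) = z/(z - 8/11) for x[n] = (8/11)^n * u[n]
Z{x[n-6]} = z^(-6) * z/(z - 8/11) = z^(-5)/(z - 8/11)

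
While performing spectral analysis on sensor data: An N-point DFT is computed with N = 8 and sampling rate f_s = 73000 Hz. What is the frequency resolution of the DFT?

DFT frequency resolution = f_s / N
= 73000 / 8 = 9125 Hz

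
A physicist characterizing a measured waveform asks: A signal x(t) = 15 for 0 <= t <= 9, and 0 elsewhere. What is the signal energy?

Energy = integral of |x(t)|^2 dt over the signal duration
= 15^2 * 9 = 225 * 9 = 2025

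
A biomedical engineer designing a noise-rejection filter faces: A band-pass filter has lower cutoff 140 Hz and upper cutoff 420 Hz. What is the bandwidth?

Bandwidth = f_high - f_low
= 420 Hz - 140 Hz = 280 Hz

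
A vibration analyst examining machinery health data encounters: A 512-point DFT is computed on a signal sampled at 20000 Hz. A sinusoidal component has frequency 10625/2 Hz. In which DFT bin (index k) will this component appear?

DFT frequency resolution = f_s/N = 20000/512 = 625/16 Hz
Bin index k = f_signal / resolution = 10625/2 / 625/16 = 136
The signal frequency 10625/2 Hz falls in DFT bin k = 136.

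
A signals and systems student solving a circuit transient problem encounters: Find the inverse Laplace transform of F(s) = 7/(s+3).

Standard pair: k/(s+a) <-> k*e^(-at)*u(t)
With k=7, a=3: f(t) = 7*e^(-3t)*u(t)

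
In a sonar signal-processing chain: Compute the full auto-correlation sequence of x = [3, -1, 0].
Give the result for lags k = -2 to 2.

r_xx[k] = sum_m x[m]*x[m+k], indexed from 0, for k = -2 to 2:
  r_xx[-2] = x[2]*x[0] = 0
  r_xx[-1] = x[1]*x[0] + x[2]*x[1] = -3
  r_xx[0] = x[0]*x[0] + x[1]*x[1] + x[2]*x[2] = 10
  r_xx[1] = x[0]*x[1] + x[1]*x[2] = -3
  r_xx[2] = x[0]*x[2] = 0
r_xx = [0, -3, 10, -3, 0]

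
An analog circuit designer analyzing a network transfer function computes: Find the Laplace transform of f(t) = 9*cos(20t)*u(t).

Standard pair: cos(wt)*u(t) <-> s/(s^2+w^2)
With w = 20: L{9*cos(20t)*u(t)} = 9s/(s^2+400)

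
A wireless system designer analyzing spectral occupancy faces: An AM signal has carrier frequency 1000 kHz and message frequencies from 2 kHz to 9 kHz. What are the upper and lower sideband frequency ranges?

Upper sideband (USB) = fc + [fm_low, fm_high] = 1000 + [2, 9] = [1002, 1009] kHz
Lower sideband (LSB) = fc - [fm_high, fm_low] = 1000 - [9, 2] = [991, 998] kHz
Total occupied spectrum: 991 kHz to 1009 kHz (plus carrier at 1000 kHz)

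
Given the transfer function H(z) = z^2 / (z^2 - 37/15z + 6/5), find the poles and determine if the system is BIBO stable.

Poles are roots of the denominator: z^2 - 37/15z + 6/5 = 0.
Quadratic formula: z = [-(-37/15) +/- sqrt((-37/15)^2 - 4*(6/5))] / 2
Discriminant = 1369/225 - 24/5 = 289/225; sqrt = 17/15.
z = (37/15 +/- 17/15) / 2 => z = 9/5 or z = 2/3.
|p1| = 9/5, |p2| = 2/3.
For BIBO stability, all poles must lie inside the unit circle (|p| < 1).
System is UNSTABLE since at least one |p| >= 1.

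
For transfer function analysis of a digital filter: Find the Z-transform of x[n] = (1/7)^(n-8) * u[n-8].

Time-shifting property: if X(z) = Z{x[n]}, then Z{x[n-d]} = z^(-d) * X(z)
X(z) = z/(z - 1/7) for x[n] = (1/7)^n * u[n]
Z{x[n-8]} = z^(-8) * z/(z - 1/7) = z^(-7)/(z - 1/7)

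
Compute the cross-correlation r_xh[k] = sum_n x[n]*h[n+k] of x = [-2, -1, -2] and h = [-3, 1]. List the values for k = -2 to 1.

Both sequences indexed from 0 and zero outside their support.
Lags with overlap: k = -2 to 1.
  r_xh[-2] = x[2]*h[0] = 6
  r_xh[-1] = x[1]*h[0] + x[2]*h[1] = 1
  r_xh[0] = x[0]*h[0] + x[1]*h[1] = 5
  r_xh[1] = x[0]*h[1] = -2
r_xh = [6, 1, 5, -2] (for k = -2, ..., 1)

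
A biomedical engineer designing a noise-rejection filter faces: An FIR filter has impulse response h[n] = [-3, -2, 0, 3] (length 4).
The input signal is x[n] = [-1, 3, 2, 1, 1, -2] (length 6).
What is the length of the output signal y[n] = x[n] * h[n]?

For linear convolution, the output length is:
len(y) = len(x) + len(h) - 1 = 6 + 4 - 1 = 9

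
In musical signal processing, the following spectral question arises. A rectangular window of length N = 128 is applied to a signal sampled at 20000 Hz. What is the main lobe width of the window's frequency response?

For a rectangular window of length N,
the main lobe width in frequency is 2*f_s/N.
= 2*20000/128 = 625/2 Hz
This determines the minimum frequency separation for resolving two sinusoids.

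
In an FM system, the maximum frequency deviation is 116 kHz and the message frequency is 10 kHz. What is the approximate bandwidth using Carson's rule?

Carson's rule: BW = 2*(delta_f + f_m)
= 2*(116 + 10) kHz = 252 kHz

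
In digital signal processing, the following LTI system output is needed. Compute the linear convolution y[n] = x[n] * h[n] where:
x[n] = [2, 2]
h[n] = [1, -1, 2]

y[n] = sum_k x[k]*h[n-k]. Output length = len(x) + len(h) - 1 = 2 + 3 - 1 = 4.
y[0] = 2*1 = 2
y[1] = 2*1 + 2*-1 = 0
y[2] = 2*-1 + 2*2 = 2
y[3] = 2*2 = 4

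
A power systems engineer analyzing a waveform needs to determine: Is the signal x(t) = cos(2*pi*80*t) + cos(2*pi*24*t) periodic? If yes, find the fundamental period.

f1 = 80 Hz, f2 = 24 Hz
Period T1 = 1/80, T2 = 1/24
Ratio T1/T2 = 24/80, which is rational.
The signal is periodic with fundamental period T = 1/GCD(80,24) = 1/8 s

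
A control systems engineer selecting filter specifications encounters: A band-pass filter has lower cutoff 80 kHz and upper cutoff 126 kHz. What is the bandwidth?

Bandwidth = f_high - f_low
= 126 kHz - 80 kHz = 46 kHz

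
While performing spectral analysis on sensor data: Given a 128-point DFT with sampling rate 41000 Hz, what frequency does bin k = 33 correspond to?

The frequency of DFT bin k is: f_k = k * f_s / N
f_33 = 33 * 41000 / 128 = 169125/16 Hz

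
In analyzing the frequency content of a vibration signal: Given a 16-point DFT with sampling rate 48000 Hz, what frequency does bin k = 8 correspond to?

The frequency of DFT bin k is: f_k = k * f_s / N
f_8 = 8 * 48000 / 16 = 24000 Hz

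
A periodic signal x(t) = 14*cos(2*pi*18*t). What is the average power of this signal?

Average power of A*cos(wt) is A^2/2.
P = 14^2 / 2 = 196/2 = 98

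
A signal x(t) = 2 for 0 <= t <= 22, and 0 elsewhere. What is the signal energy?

Energy = integral of |x(t)|^2 dt over the signal duration
= 2^2 * 22 = 4 * 22 = 88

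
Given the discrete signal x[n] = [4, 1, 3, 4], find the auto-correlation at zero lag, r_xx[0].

The auto-correlation at zero lag r_xx[0] equals the signal energy.
r_xx[0] = sum of x[n]^2 = 4^2 + 1^2 + 3^2 + 4^2
= 16 + 1 + 9 + 16 = 42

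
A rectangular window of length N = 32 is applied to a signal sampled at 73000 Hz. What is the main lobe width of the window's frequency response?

For a rectangular window of length N,
the main lobe width in frequency is 2*f_s/N.
= 2*73000/32 = 9125/2 Hz
This determines the minimum frequency separation for resolving two sinusoids.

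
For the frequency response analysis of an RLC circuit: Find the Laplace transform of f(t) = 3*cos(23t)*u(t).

Standard pair: cos(wt)*u(t) <-> s/(s^2+w^2)
With w = 23: L{3*cos(23t)*u(t)} = 3s/(s^2+529)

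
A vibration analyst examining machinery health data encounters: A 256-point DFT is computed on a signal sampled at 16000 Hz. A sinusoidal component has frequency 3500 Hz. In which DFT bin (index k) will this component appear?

DFT frequency resolution = f_s/N = 16000/256 = 125/2 Hz
Bin index k = f_signal / resolution = 3500 / 125/2 = 56
The signal frequency 3500 Hz falls in DFT bin k = 56.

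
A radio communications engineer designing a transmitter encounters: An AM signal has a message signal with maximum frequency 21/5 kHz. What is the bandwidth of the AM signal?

In AM (double-sideband), the bandwidth is twice the message frequency.
BW = 2 * f_m = 2 * 21/5 kHz = 42/5 kHz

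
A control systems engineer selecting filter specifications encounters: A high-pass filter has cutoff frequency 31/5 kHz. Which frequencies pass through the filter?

A high-pass filter passes all frequencies above the cutoff frequency 31/5 kHz and attenuates lower frequencies.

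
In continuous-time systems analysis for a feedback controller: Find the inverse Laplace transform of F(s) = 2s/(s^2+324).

Standard pair: s/(s^2+w^2) <-> cos(wt)*u(t)
With k=2, w=18: f(t) = 2*cos(18t)*u(t)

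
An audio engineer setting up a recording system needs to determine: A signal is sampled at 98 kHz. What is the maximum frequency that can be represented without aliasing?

The maximum frequency that can be represented without aliasing
is the Nyquist frequency: f_max = f_s / 2 = 98 kHz / 2 = 49 kHz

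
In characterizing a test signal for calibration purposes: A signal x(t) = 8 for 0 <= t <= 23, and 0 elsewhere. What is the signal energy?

Energy = integral of |x(t)|^2 dt over the signal duration
= 8^2 * 23 = 64 * 23 = 1472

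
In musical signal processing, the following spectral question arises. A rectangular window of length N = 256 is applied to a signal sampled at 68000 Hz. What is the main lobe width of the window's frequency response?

For a rectangular window of length N,
the main lobe width in frequency is 2*f_s/N.
= 2*68000/256 = 2125/4 Hz
This determines the minimum frequency separation for resolving two sinusoids.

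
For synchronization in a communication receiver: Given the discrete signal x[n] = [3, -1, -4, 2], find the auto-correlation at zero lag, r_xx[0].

The auto-correlation at zero lag r_xx[0] equals the signal energy.
r_xx[0] = sum of x[n]^2 = 3^2 + (-1)^2 + (-4)^2 + 2^2
= 9 + 1 + 16 + 4 = 30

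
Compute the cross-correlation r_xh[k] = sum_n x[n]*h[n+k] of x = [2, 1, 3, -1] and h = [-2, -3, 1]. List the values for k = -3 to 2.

Both sequences indexed from 0 and zero outside their support.
Lags with overlap: k = -3 to 2.
  r_xh[-3] = x[3]*h[0] = 2
  r_xh[-2] = x[2]*h[0] + x[3]*h[1] = -3
  r_xh[-1] = x[1]*h[0] + x[2]*h[1] + x[3]*h[2] = -12
  r_xh[0] = x[0]*h[0] + x[1]*h[1] + x[2]*h[2] = -4
  r_xh[1] = x[0]*h[1] + x[1]*h[2] = -5
  r_xh[2] = x[0]*h[2] = 2
r_xh = [2, -3, -12, -4, -5, 2] (for k = -3, ..., 2)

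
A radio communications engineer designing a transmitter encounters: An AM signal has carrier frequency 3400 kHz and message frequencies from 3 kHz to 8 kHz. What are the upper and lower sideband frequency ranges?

Upper sideband (USB) = fc + [fm_low, fm_high] = 3400 + [3, 8] = [3403, 3408] kHz
Lower sideband (LSB) = fc - [fm_high, fm_low] = 3400 - [8, 3] = [3392, 3397] kHz
Total occupied spectrum: 3392 kHz to 3408 kHz (plus carrier at 3400 kHz)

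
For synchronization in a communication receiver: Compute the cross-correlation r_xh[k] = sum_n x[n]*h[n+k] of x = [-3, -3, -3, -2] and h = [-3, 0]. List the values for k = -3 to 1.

Both sequences indexed from 0 and zero outside their support.
Lags with overlap: k = -3 to 1.
  r_xh[-3] = x[3]*h[0] = 6
  r_xh[-2] = x[2]*h[0] + x[3]*h[1] = 9
  r_xh[-1] = x[1]*h[0] + x[2]*h[1] = 9
  r_xh[0] = x[0]*h[0] + x[1]*h[1] = 9
  r_xh[1] = x[0]*h[1] = 0
r_xh = [6, 9, 9, 9, 0] (for k = -3, ..., 1)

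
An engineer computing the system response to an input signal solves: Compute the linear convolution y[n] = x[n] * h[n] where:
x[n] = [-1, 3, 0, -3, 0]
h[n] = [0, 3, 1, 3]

y[n] = sum_k x[k]*h[n-k]. Output length = len(x) + len(h) - 1 = 5 + 4 - 1 = 8.
y[0] = -1*0 = 0
y[1] = 3*0 + -1*3 = -3
y[2] = 0*0 + 3*3 + -1*1 = 8
y[3] = -3*0 + 0*3 + 3*1 + -1*3 = 0
y[4] = 0*0 + -3*3 + 0*1 + 3*3 = 0
y[5] = 0*3 + -3*1 + 0*3 = -3
y[6] = 0*1 + -3*3 = -9
y[7] = 0*3 = 0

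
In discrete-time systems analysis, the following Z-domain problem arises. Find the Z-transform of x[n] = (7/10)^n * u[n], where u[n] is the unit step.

The Z-transform of a^n * u[n] is z/(z-a) for |z| > |a|.
Here a = 7/10, so X(z) = z/(z - (7/10)) = 10z/(10z - 7)
ROC: |z| > 7/10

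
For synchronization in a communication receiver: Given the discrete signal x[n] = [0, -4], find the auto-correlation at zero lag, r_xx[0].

The auto-correlation at zero lag r_xx[0] equals the signal energy.
r_xx[0] = sum of x[n]^2 = 0^2 + (-4)^2
= 0 + 16 = 16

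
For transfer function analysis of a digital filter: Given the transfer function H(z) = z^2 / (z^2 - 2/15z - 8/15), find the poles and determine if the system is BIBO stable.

Poles are roots of the denominator: z^2 - 2/15z - 8/15 = 0.
Quadratic formula: z = [-(-2/15) +/- sqrt((-2/15)^2 - 4*(-8/15))] / 2
Discriminant = 4/225 + 32/15 = 484/225; sqrt = 22/15.
z = (2/15 +/- 22/15) / 2 => z = 4/5 or z = -2/3.
|p1| = 4/5, |p2| = 2/3.
For BIBO stability, all poles must lie inside the unit circle (|p| < 1).
System is STABLE since both |p| < 1.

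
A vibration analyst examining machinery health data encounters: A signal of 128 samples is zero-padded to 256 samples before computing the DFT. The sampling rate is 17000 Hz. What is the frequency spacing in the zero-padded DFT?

Original DFT: N = 128, resolution = f_s/N = 17000/128 = 2125/16 Hz
Zero-padded DFT: N = 256, resolution = f_s/N = 17000/256 = 2125/32 Hz
Zero-padding interpolates the spectrum (finer frequency grid)
but does NOT improve the true spectral resolution (ability to resolve close frequencies).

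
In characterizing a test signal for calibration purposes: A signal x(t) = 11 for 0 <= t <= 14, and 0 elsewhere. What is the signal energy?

Energy = integral of |x(t)|^2 dt over the signal duration
= 11^2 * 14 = 121 * 14 = 1694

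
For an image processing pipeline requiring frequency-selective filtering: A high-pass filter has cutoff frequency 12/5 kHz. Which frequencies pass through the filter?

A high-pass filter passes all frequencies above the cutoff frequency 12/5 kHz and attenuates lower frequencies.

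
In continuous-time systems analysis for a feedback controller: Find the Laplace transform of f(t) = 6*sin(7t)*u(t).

Standard pair: sin(wt)*u(t) <-> w/(s^2+w^2)
With w = 7: L{6*sin(7t)*u(t)} = 42/(s^2+49)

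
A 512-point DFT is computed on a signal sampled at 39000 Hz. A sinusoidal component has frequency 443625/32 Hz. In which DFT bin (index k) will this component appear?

DFT frequency resolution = f_s/N = 39000/512 = 4875/64 Hz
Bin index k = f_signal / resolution = 443625/32 / 4875/64 = 182
The signal frequency 443625/32 Hz falls in DFT bin k = 182.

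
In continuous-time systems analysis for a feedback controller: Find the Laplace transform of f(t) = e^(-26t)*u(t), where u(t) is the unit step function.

Standard Laplace transform pair:
e^(-at)*u(t) <-> 1/(s+a)
With a = 26: L{e^(-26t)*u(t)} = 1/(s+26), ROC: Re(s) > -26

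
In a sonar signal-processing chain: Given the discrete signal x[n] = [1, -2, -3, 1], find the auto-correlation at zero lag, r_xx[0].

The auto-correlation at zero lag r_xx[0] equals the signal energy.
r_xx[0] = sum of x[n]^2 = 1^2 + (-2)^2 + (-3)^2 + 1^2
= 1 + 4 + 9 + 1 = 15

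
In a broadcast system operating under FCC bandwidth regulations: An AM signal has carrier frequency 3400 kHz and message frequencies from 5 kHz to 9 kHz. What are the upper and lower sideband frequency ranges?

Upper sideband (USB) = fc + [fm_low, fm_high] = 3400 + [5, 9] = [3405, 3409] kHz
Lower sideband (LSB) = fc - [fm_high, fm_low] = 3400 - [9, 5] = [3391, 3395] kHz
Total occupied spectrum: 3391 kHz to 3409 kHz (plus carrier at 3400 kHz)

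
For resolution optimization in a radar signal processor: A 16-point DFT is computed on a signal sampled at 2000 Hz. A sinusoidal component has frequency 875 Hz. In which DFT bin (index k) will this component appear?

DFT frequency resolution = f_s/N = 2000/16 = 125 Hz
Bin index k = f_signal / resolution = 875 / 125 = 7
The signal frequency 875 Hz falls in DFT bin k = 7.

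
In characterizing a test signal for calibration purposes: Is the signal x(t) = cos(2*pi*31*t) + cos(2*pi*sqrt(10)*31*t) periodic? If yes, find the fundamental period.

f1 = 31 Hz, f2 = 31*sqrt(10) Hz
Ratio f2/f1 = sqrt(10), which is irrational.
Since the frequency ratio is irrational, no common period exists.
The signal is not periodic.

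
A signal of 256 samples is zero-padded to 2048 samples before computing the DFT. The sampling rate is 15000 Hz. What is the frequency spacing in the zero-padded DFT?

Original DFT: N = 256, resolution = f_s/N = 15000/256 = 1875/32 Hz
Zero-padded DFT: N = 2048, resolution = f_s/N = 15000/2048 = 1875/256 Hz
Zero-padding interpolates the spectrum (finer frequency grid)
but does NOT improve the true spectral resolution (ability to resolve close frequencies).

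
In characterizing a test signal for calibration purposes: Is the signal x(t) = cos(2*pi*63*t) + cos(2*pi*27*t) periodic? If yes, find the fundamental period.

f1 = 63 Hz, f2 = 27 Hz
Period T1 = 1/63, T2 = 1/27
Ratio T1/T2 = 27/63, which is rational.
The signal is periodic with fundamental period T = 1/GCD(63,27) = 1/9 s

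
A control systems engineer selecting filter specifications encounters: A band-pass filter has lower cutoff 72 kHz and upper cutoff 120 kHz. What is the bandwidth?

Bandwidth = f_high - f_low
= 120 kHz - 72 kHz = 48 kHz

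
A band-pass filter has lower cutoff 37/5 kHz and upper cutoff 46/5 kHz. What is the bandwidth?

Bandwidth = f_high - f_low
= 46/5 kHz - 37/5 kHz = 9/5 kHz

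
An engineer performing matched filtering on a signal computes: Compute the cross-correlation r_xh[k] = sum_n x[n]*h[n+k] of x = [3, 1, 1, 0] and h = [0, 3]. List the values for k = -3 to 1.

Both sequences indexed from 0 and zero outside their support.
Lags with overlap: k = -3 to 1.
  r_xh[-3] = x[3]*h[0] = 0
  r_xh[-2] = x[2]*h[0] + x[3]*h[1] = 0
  r_xh[-1] = x[1]*h[0] + x[2]*h[1] = 3
  r_xh[0] = x[0]*h[0] + x[1]*h[1] = 3
  r_xh[1] = x[0]*h[1] = 9
r_xh = [0, 0, 3, 3, 9] (for k = -3, ..., 1)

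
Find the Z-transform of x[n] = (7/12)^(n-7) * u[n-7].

Time-shifting property: if X(z) = Z{x[n]}, then Z{x[n-d]} = z^(-d) * X(z)
X(z) = z/(z - 7/12) for x[n] = (7/12)^n * u[n]
Z{x[n-7]} = z^(-7) * z/(z - 7/12) = z^(-6)/(z - 7/12)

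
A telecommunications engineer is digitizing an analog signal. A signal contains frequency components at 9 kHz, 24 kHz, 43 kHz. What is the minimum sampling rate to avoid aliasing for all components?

The highest frequency component is f_max = 43 kHz.
Nyquist rate = 2 * f_max = 2 * 43 kHz = 86 kHz.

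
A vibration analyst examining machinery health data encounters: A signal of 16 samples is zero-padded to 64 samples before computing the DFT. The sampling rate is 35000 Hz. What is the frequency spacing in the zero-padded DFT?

Original DFT: N = 16, resolution = f_s/N = 35000/16 = 4375/2 Hz
Zero-padded DFT: N = 64, resolution = f_s/N = 35000/64 = 4375/8 Hz
Zero-padding interpolates the spectrum (finer frequency grid)
but does NOT improve the true spectral resolution (ability to resolve close frequencies).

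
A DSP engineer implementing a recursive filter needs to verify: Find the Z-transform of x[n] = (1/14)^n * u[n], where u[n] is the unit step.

The Z-transform of a^n * u[n] is z/(z-a) for |z| > |a|.
Here a = 1/14, so X(z) = z/(z - (1/14)) = 14z/(14z - 1)
ROC: |z| > 1/14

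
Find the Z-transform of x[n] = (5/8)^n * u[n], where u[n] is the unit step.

The Z-transform of a^n * u[n] is z/(z-a) for |z| > |a|.
Here a = 5/8, so X(z) = z/(z - (5/8)) = 8z/(8z - 5)
ROC: |z| > 5/8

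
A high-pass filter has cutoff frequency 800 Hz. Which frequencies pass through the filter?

A high-pass filter passes all frequencies above the cutoff frequency 800 Hz and attenuates lower frequencies.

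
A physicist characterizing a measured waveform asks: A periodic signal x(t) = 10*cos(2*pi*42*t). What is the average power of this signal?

Average power of A*cos(wt) is A^2/2.
P = 10^2 / 2 = 100/2 = 50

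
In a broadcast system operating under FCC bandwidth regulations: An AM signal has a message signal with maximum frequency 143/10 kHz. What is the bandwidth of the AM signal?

In AM (double-sideband), the bandwidth is twice the message frequency.
BW = 2 * f_m = 2 * 143/10 kHz = 143/5 kHz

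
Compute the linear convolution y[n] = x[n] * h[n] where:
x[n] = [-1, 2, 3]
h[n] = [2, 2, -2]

y[n] = sum_k x[k]*h[n-k]. Output length = len(x) + len(h) - 1 = 3 + 3 - 1 = 5.
y[0] = -1*2 = -2
y[1] = 2*2 + -1*2 = 2
y[2] = 3*2 + 2*2 + -1*-2 = 12
y[3] = 3*2 + 2*-2 = 2
y[4] = 3*-2 = -6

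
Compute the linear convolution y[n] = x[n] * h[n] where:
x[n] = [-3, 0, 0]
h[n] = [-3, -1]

y[n] = sum_k x[k]*h[n-k]. Output length = len(x) + len(h) - 1 = 3 + 2 - 1 = 4.
y[0] = -3*-3 = 9
y[1] = 0*-3 + -3*-1 = 3
y[2] = 0*-3 + 0*-1 = 0
y[3] = 0*-1 = 0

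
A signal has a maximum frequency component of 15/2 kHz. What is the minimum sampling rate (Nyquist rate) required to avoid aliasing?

By the Nyquist-Shannon sampling theorem,
the minimum sampling rate (Nyquist rate) must be at least 2 * f_max.
Nyquist rate = 2 * 15/2 kHz = 15 kHz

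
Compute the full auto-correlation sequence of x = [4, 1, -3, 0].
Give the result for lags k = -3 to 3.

r_xx[k] = sum_m x[m]*x[m+k], indexed from 0, for k = -3 to 3:
  r_xx[-3] = x[3]*x[0] = 0
  r_xx[-2] = x[2]*x[0] + x[3]*x[1] = -12
  r_xx[-1] = x[1]*x[0] + x[2]*x[1] + x[3]*x[2] = 1
  r_xx[0] = x[0]*x[0] + x[1]*x[1] + x[2]*x[2] + x[3]*x[3] = 26
  r_xx[1] = x[0]*x[1] + x[1]*x[2] + x[2]*x[3] = 1
  r_xx[2] = x[0]*x[2] + x[1]*x[3] = -12
  r_xx[3] = x[0]*x[3] = 0
r_xx = [0, -12, 1, 26, 1, -12, 0]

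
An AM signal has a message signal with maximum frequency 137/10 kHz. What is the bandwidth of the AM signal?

In AM (double-sideband), the bandwidth is twice the message frequency.
BW = 2 * f_m = 2 * 137/10 kHz = 137/5 kHz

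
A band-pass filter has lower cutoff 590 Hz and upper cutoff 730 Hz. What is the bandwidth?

Bandwidth = f_high - f_low
= 730 Hz - 590 Hz = 140 Hz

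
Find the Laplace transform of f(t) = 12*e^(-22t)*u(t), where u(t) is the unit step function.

Standard Laplace transform pair:
e^(-at)*u(t) <-> 1/(s+a)
With a = 22: L{12*e^(-22t)*u(t)} = 12/(s+22), ROC: Re(s) > -22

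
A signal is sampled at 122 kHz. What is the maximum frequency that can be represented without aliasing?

The maximum frequency that can be represented without aliasing
is the Nyquist frequency: f_max = f_s / 2 = 122 kHz / 2 = 61 kHz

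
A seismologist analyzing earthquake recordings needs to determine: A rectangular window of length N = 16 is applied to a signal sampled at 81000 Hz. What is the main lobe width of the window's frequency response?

For a rectangular window of length N,
the main lobe width in frequency is 2*f_s/N.
= 2*81000/16 = 10125 Hz
This determines the minimum frequency separation for resolving two sinusoids.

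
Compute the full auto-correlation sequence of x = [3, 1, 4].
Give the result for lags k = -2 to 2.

r_xx[k] = sum_m x[m]*x[m+k], indexed from 0, for k = -2 to 2:
  r_xx[-2] = x[2]*x[0] = 12
  r_xx[-1] = x[1]*x[0] + x[2]*x[1] = 7
  r_xx[0] = x[0]*x[0] + x[1]*x[1] + x[2]*x[2] = 26
  r_xx[1] = x[0]*x[1] + x[1]*x[2] = 7
  r_xx[2] = x[0]*x[2] = 12
r_xx = [12, 7, 26, 7, 12]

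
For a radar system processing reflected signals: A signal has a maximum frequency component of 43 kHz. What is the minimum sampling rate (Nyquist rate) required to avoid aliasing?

By the Nyquist-Shannon sampling theorem,
the minimum sampling rate (Nyquist rate) must be at least 2 * f_max.
Nyquist rate = 2 * 43 kHz = 86 kHz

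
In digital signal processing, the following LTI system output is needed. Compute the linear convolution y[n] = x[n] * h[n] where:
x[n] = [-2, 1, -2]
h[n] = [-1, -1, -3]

y[n] = sum_k x[k]*h[n-k]. Output length = len(x) + len(h) - 1 = 3 + 3 - 1 = 5.
y[0] = -2*-1 = 2
y[1] = 1*-1 + -2*-1 = 1
y[2] = -2*-1 + 1*-1 + -2*-3 = 7
y[3] = -2*-1 + 1*-3 = -1
y[4] = -2*-3 = 6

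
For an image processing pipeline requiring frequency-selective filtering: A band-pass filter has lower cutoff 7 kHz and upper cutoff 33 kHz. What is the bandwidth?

Bandwidth = f_high - f_low
= 33 kHz - 7 kHz = 26 kHz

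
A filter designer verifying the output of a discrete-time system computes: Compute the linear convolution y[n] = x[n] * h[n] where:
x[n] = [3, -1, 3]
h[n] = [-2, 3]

y[n] = sum_k x[k]*h[n-k]. Output length = len(x) + len(h) - 1 = 3 + 2 - 1 = 4.
y[0] = 3*-2 = -6
y[1] = -1*-2 + 3*3 = 11
y[2] = 3*-2 + -1*3 = -9
y[3] = 3*3 = 9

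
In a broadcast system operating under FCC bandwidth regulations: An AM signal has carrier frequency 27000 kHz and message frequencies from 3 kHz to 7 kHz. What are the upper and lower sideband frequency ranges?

Upper sideband (USB) = fc + [fm_low, fm_high] = 27000 + [3, 7] = [27003, 27007] kHz
Lower sideband (LSB) = fc - [fm_high, fm_low] = 27000 - [7, 3] = [26993, 26997] kHz
Total occupied spectrum: 26993 kHz to 27007 kHz (plus carrier at 27000 kHz)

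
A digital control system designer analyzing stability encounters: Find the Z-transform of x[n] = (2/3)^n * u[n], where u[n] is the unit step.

The Z-transform of a^n * u[n] is z/(z-a) for |z| > |a|.
Here a = 2/3, so X(z) = z/(z - (2/3)) = 3z/(3z - 2)
ROC: |z| > 2/3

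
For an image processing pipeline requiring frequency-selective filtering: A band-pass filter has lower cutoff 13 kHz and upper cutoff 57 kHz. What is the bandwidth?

Bandwidth = f_high - f_low
= 57 kHz - 13 kHz = 44 kHz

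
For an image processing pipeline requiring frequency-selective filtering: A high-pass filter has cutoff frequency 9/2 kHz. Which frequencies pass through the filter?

A high-pass filter passes all frequencies above the cutoff frequency 9/2 kHz and attenuates lower frequencies.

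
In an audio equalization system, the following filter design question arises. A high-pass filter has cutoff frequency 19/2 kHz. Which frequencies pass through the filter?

A high-pass filter passes all frequencies above the cutoff frequency 19/2 kHz and attenuates lower frequencies.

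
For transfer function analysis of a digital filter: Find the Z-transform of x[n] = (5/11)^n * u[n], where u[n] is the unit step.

The Z-transform of a^n * u[n] is z/(z-a) for |z| > |a|.
Here a = 5/11, so X(z) = z/(z - (5/11)) = 11z/(11z - 5)
ROC: |z| > 5/11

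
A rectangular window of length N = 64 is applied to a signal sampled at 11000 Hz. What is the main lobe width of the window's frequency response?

For a rectangular window of length N,
the main lobe width in frequency is 2*f_s/N.
= 2*11000/64 = 1375/4 Hz
This determines the minimum frequency separation for resolving two sinusoids.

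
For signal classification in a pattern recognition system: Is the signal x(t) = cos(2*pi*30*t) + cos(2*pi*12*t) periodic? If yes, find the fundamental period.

f1 = 30 Hz, f2 = 12 Hz
Period T1 = 1/30, T2 = 1/12
Ratio T1/T2 = 12/30, which is rational.
The signal is periodic with fundamental period T = 1/GCD(30,12) = 1/6 s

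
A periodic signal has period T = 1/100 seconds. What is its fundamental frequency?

The fundamental frequency is the reciprocal of the period.
f = 1/T = 1/(1/100) = 100 Hz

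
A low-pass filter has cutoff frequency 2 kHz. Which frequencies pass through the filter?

A low-pass filter passes all frequencies below the cutoff frequency 2 kHz and attenuates higher frequencies.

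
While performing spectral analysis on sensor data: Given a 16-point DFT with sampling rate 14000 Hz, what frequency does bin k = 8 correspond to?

The frequency of DFT bin k is: f_k = k * f_s / N
f_8 = 8 * 14000 / 16 = 7000 Hz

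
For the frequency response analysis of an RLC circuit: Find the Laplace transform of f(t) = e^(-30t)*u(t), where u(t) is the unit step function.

Standard Laplace transform pair:
e^(-at)*u(t) <-> 1/(s+a)
With a = 30: L{e^(-30t)*u(t)} = 1/(s+30), ROC: Re(s) > -30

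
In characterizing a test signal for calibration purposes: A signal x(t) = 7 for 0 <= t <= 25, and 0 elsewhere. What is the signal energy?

Energy = integral of |x(t)|^2 dt over the signal duration
= 7^2 * 25 = 49 * 25 = 1225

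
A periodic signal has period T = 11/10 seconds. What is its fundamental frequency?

The fundamental frequency is the reciprocal of the period.
f = 1/T = 1/(11/10) = 10/11 Hz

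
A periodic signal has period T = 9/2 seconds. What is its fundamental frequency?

The fundamental frequency is the reciprocal of the period.
f = 1/T = 1/(9/2) = 2/9 Hz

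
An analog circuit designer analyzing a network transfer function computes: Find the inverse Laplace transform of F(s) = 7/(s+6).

Standard pair: k/(s+a) <-> k*e^(-at)*u(t)
With k=7, a=6: f(t) = 7*e^(-6t)*u(t)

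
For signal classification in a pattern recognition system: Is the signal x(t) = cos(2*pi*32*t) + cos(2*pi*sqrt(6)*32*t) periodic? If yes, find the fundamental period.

f1 = 32 Hz, f2 = 32*sqrt(6) Hz
Ratio f2/f1 = sqrt(6), which is irrational.
Since the frequency ratio is irrational, no common period exists.
The signal is not periodic.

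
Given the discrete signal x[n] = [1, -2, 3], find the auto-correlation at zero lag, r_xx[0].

The auto-correlation at zero lag r_xx[0] equals the signal energy.
r_xx[0] = sum of x[n]^2 = 1^2 + (-2)^2 + 3^2
= 1 + 4 + 9 = 14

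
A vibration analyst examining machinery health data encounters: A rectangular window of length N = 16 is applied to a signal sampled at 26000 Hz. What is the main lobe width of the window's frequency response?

For a rectangular window of length N,
the main lobe width in frequency is 2*f_s/N.
= 2*26000/16 = 3250 Hz
This determines the minimum frequency separation for resolving two sinusoids.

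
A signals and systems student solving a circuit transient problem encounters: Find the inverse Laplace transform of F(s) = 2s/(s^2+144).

Standard pair: s/(s^2+w^2) <-> cos(wt)*u(t)
With k=2, w=12: f(t) = 2*cos(12t)*u(t)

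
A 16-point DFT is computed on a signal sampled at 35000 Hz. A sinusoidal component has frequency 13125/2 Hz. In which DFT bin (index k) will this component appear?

DFT frequency resolution = f_s/N = 35000/16 = 4375/2 Hz
Bin index k = f_signal / resolution = 13125/2 / 4375/2 = 3
The signal frequency 13125/2 Hz falls in DFT bin k = 3.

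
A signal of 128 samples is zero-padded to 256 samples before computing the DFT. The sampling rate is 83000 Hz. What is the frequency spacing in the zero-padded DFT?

Original DFT: N = 128, resolution = f_s/N = 83000/128 = 10375/16 Hz
Zero-padded DFT: N = 256, resolution = f_s/N = 83000/256 = 10375/32 Hz
Zero-padding interpolates the spectrum (finer frequency grid)
but does NOT improve the true spectral resolution (ability to resolve close frequencies).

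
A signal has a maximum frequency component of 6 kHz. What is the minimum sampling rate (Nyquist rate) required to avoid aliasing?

By the Nyquist-Shannon sampling theorem,
the minimum sampling rate (Nyquist rate) must be at least 2 * f_max.
Nyquist rate = 2 * 6 kHz = 12 kHz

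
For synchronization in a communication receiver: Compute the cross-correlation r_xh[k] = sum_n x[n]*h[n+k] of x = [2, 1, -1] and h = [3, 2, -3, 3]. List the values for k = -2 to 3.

Both sequences indexed from 0 and zero outside their support.
Lags with overlap: k = -2 to 3.
  r_xh[-2] = x[2]*h[0] = -3
  r_xh[-1] = x[1]*h[0] + x[2]*h[1] = 1
  r_xh[0] = x[0]*h[0] + x[1]*h[1] + x[2]*h[2] = 11
  r_xh[1] = x[0]*h[1] + x[1]*h[2] + x[2]*h[3] = -2
  r_xh[2] = x[0]*h[2] + x[1]*h[3] = -3
  r_xh[3] = x[0]*h[3] = 6
r_xh = [-3, 1, 11, -2, -3, 6] (for k = -2, ..., 3)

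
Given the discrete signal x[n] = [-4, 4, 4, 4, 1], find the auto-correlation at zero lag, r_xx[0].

The auto-correlation at zero lag r_xx[0] equals the signal energy.
r_xx[0] = sum of x[n]^2 = (-4)^2 + 4^2 + 4^2 + 4^2 + 1^2
= 16 + 16 + 16 + 16 + 1 = 65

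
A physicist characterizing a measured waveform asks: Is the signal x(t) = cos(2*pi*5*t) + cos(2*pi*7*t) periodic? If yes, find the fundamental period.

f1 = 5 Hz, f2 = 7 Hz
Period T1 = 1/5, T2 = 1/7
Ratio T1/T2 = 7/5, which is rational.
The signal is periodic with fundamental period T = 1/GCD(5,7) = 1 s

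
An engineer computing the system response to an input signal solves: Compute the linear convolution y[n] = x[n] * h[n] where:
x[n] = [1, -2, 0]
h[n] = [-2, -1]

y[n] = sum_k x[k]*h[n-k]. Output length = len(x) + len(h) - 1 = 3 + 2 - 1 = 4.
y[0] = 1*-2 = -2
y[1] = -2*-2 + 1*-1 = 3
y[2] = 0*-2 + -2*-1 = 2
y[3] = 0*-1 = 0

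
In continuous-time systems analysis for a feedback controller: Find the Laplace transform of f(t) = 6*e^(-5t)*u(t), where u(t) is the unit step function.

Standard Laplace transform pair:
e^(-at)*u(t) <-> 1/(s+a)
With a = 5: L{6*e^(-5t)*u(t)} = 6/(s+5), ROC: Re(s) > -5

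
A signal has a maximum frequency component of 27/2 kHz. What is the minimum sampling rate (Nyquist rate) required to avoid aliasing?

By the Nyquist-Shannon sampling theorem,
the minimum sampling rate (Nyquist rate) must be at least 2 * f_max.
Nyquist rate = 2 * 27/2 kHz = 27 kHz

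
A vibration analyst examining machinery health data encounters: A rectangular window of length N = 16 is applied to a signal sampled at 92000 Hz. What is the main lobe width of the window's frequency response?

For a rectangular window of length N,
the main lobe width in frequency is 2*f_s/N.
= 2*92000/16 = 11500 Hz
This determines the minimum frequency separation for resolving two sinusoids.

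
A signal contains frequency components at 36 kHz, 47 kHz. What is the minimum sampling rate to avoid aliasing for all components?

The highest frequency component is f_max = 47 kHz.
Nyquist rate = 2 * f_max = 2 * 47 kHz = 94 kHz.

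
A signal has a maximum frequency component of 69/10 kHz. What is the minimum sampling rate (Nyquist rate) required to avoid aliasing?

By the Nyquist-Shannon sampling theorem,
the minimum sampling rate (Nyquist rate) must be at least 2 * f_max.
Nyquist rate = 2 * 69/10 kHz = 69/5 kHz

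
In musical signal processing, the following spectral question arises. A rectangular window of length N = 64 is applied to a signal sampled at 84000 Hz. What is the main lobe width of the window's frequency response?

For a rectangular window of length N,
the main lobe width in frequency is 2*f_s/N.
= 2*84000/64 = 2625 Hz
This determines the minimum frequency separation for resolving two sinusoids.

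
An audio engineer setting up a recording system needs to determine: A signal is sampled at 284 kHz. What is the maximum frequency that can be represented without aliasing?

The maximum frequency that can be represented without aliasing
is the Nyquist frequency: f_max = f_s / 2 = 284 kHz / 2 = 142 kHz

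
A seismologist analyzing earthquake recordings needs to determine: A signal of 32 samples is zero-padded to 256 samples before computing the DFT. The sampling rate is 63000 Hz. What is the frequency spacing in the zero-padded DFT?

Original DFT: N = 32, resolution = f_s/N = 63000/32 = 7875/4 Hz
Zero-padded DFT: N = 256, resolution = f_s/N = 63000/256 = 7875/32 Hz
Zero-padding interpolates the spectrum (finer frequency grid)
but does NOT improve the true spectral resolution (ability to resolve close frequencies).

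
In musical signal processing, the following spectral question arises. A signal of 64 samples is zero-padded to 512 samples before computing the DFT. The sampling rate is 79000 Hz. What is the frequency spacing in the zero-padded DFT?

Original DFT: N = 64, resolution = f_s/N = 79000/64 = 9875/8 Hz
Zero-padded DFT: N = 512, resolution = f_s/N = 79000/512 = 9875/64 Hz
Zero-padding interpolates the spectrum (finer frequency grid)
but does NOT improve the true spectral resolution (ability to resolve close frequencies).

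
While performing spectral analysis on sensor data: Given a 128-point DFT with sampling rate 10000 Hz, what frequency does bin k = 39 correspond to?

The frequency of DFT bin k is: f_k = k * f_s / N
f_39 = 39 * 10000 / 128 = 24375/8 Hz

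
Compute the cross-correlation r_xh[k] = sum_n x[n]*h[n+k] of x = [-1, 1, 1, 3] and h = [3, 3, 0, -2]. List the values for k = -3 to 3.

Both sequences indexed from 0 and zero outside their support.
Lags with overlap: k = -3 to 3.
  r_xh[-3] = x[3]*h[0] = 9
  r_xh[-2] = x[2]*h[0] + x[3]*h[1] = 12
  r_xh[-1] = x[1]*h[0] + x[2]*h[1] + x[3]*h[2] = 6
  r_xh[0] = x[0]*h[0] + x[1]*h[1] + x[2]*h[2] + x[3]*h[3] = -6
  r_xh[1] = x[0]*h[1] + x[1]*h[2] + x[2]*h[3] = -5
  r_xh[2] = x[0]*h[2] + x[1]*h[3] = -2
  r_xh[3] = x[0]*h[3] = 2
r_xh = [9, 12, 6, -6, -5, -2, 2] (for k = -3, ..., 3)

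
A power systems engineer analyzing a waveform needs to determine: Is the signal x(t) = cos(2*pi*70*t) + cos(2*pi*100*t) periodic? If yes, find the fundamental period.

f1 = 70 Hz, f2 = 100 Hz
Period T1 = 1/70, T2 = 1/100
Ratio T1/T2 = 100/70, which is rational.
The signal is periodic with fundamental period T = 1/GCD(70,100) = 1/10 s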